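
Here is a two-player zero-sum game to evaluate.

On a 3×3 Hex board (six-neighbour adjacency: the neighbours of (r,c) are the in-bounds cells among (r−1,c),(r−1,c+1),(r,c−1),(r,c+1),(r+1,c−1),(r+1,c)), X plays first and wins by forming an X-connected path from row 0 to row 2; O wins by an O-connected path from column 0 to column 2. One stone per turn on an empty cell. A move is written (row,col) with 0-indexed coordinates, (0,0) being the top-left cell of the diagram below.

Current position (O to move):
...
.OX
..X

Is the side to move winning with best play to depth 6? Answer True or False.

p1 O@[.../.OX/..X]: (0,0)[O../.OX/..X]-1 (0,1)[.O./.OX/..X]-1 (0,2)[..O/.OX/..X]+1* (1,0)[.../OOX/..X]-1 (2,0)[.../.OX/O.X]-1 (2,1)[.../.OX/.OX]-1
p2 X@[..O/.OX/..X]: (0,0)[X.O/.OX/..X]-1* (0,1)[.XO/.OX/..X]-1 (1,0)[..O/XOX/..X]-1 (2,0)[..O/.OX/X.X]-1 (2,1)[..O/.OX/.XX]-1
p3 O@[X.O/.OX/..X]: (0,1)[XOO/.OX/..X]+1* (1,0)[X.O/OOX/..X]+1 (2,0)[X.O/.OX/O.X]+1 (2,1)[X.O/.OX/.OX]+1
p4 X@[XOO/.OX/..X]: (1,0)[XOO/XOX/..X]-1* (2,0)[XOO/.OX/X.X]-1 (2,1)[XOO/.OX/.XX]-1
p5 O@[XOO/XOX/..X]: (2,0)[XOO/XOX/O.X]+1* (2,1)[XOO/XOX/.OX]-1
p6 X@[XOO/XOX/O.X] terminal -1; root [.../.OX/..X] d6

O winning at [.../.OX/..X]: True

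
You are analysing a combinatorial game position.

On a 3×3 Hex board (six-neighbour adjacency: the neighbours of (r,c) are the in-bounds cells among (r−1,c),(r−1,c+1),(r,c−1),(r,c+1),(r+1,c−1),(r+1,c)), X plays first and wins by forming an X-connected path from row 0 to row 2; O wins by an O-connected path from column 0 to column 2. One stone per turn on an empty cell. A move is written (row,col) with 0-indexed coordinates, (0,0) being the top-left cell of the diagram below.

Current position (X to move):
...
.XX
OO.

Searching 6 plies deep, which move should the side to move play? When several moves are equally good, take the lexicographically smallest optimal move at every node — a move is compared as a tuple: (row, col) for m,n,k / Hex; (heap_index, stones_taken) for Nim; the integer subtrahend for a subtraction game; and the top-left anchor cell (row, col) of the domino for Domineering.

X's best at [.../.XX/OO.]: (2,2)

p1 X@[.../.XX/OO.]: (0,0)[X../.XX/OO.]-1 (0,1)[.X./.XX/OO.]-1 (0,2)[..X/.XX/OO.]-1 (1,0)[.../XXX/OO.]-1 (2,2)[.../.XX/OOX]+1*
p2 O@[.../.XX/OOX]: (0,0)[O../.XX/OOX]-1* (0,1)[.O./.XX/OOX]-1 (0,2)[..O/.XX/OOX]-1 (1,0)[.../OXX/OOX]-1
p3 X@[O../.XX/OOX]: (0,1)[OX./.XX/OOX]+1* (0,2)[O.X/.XX/OOX]+1 (1,0)[O../XXX/OOX]+1
p4 O@[OX./.XX/OOX] terminal -1; root [.../.XX/OO.] d6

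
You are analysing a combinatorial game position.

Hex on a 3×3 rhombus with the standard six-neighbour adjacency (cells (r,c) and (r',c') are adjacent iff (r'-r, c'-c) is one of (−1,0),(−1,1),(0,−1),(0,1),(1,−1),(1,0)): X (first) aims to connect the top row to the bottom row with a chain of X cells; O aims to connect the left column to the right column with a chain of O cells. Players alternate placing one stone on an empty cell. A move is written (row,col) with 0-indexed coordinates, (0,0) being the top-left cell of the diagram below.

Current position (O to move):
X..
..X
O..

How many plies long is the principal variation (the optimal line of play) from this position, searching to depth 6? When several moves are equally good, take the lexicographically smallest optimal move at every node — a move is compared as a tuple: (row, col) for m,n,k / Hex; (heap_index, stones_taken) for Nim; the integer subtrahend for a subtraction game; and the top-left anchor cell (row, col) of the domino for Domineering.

p1 O@[X../..X/O..]: (0,1)[XO./..X/O..]-1* (0,2)[X.O/..X/O..]-1 (1,0)[X../O.X/O..]-1 (1,1)[X../.OX/O..]-1 (2,1)[X../..X/OO.]-1 (2,2)[X../..X/O.O]-1
p2 X@[XO./..X/O..]: (0,2)[XOX/..X/O..]+1* (1,0)[XO./X.X/O..]+1 (1,1)[XO./.XX/O..]+1 (2,1)[XO./..X/OX.]-1 (2,2)[XO./..X/O.X]-1
p3 O@[XOX/..X/O..]: (1,0)[XOX/O.X/O..]-1* (1,1)[XOX/.OX/O..]-1 (2,1)[XOX/..X/OO.]-1 (2,2)[XOX/..X/O.O]-1
p4 X@[XOX/O.X/O..]: (1,1)[XOX/OXX/O..]+1* (2,1)[XOX/O.X/OX.]+1 (2,2)[XOX/O.X/O.X]+1
p5 O@[XOX/OXX/O..]: (2,1)[XOX/OXX/OO.]-1* (2,2)[XOX/OXX/O.O]-1
p6 X@[XOX/OXX/OO.]: (2,2)[XOX/OXX/OOX]+1*
p7 O@[XOX/OXX/OOX] terminal -1; root [X../..X/O..] d6

PV length from [X../..X/O..]: 6 plies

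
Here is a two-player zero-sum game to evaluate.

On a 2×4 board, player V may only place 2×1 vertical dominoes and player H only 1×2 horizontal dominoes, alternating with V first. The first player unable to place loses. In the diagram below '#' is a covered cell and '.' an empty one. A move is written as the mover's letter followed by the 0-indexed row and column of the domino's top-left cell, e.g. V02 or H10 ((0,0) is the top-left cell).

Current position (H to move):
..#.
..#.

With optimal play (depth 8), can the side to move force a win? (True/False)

H winning at [..#./..#.]: True

ply 1, H at ..#./..#. | H00=+1→###./..#.*; H10=+1→..#./###.
ply 2, V at ###./..#. | V03=-1→####/..##*
ply 3, H at ####/..## | H10=+1→####/####*
ply 4: ####/#### is terminal -1 (V); from ..#./..#. depth 8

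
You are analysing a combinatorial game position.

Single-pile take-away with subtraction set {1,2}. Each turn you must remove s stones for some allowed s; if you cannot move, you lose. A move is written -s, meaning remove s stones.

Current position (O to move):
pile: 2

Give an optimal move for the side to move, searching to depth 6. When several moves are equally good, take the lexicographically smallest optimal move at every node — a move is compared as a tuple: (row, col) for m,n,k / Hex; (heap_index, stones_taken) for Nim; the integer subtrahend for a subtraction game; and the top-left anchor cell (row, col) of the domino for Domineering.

O's best at [2]: -2

p1 O@[2]: -1[1]-1 -2[0]+1*
p2 X@[0] terminal -1; root [2] d6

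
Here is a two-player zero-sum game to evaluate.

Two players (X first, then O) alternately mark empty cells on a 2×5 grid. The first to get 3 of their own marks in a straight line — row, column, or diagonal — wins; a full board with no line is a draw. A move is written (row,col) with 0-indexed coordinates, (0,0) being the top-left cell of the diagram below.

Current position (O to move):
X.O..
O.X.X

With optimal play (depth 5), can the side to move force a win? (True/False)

O winning at [X.O../O.X.X]: False

[X.O../O.X.X] O move#1: (0,1):-1/XOO../O.X.X, (0,3):-1/X.OO./O.X.X, (0,4):-1/X.O.O/O.X.X, (1,1):-1/X.O../OOX.X, (1,3):+0/X.O../O.XOX*
[X.O../O.XOX] X move#2: (0,1):+0/XXO../O.XOX*, (0,3):+0/X.OX./O.XOX, (0,4):+0/X.O.X/O.XOX, (1,1):-1/X.O../OXXOX
[XXO../O.XOX] O move#3: (0,3):+0/XXOO./O.XOX*, (0,4):+0/XXO.O/O.XOX, (1,1):+0/XXO../OOXOX
[XXOO./O.XOX] X move#4: (0,4):+0/XXOOX/O.XOX*, (1,1):-1/XXOO./OXXOX
[XXOOX/O.XOX] O move#5: (1,1):+0/XXOOX/OOXOX*
[XXOOX/OOXOX] end (terminal +0, X#6); searched X.O../O.X.X to 5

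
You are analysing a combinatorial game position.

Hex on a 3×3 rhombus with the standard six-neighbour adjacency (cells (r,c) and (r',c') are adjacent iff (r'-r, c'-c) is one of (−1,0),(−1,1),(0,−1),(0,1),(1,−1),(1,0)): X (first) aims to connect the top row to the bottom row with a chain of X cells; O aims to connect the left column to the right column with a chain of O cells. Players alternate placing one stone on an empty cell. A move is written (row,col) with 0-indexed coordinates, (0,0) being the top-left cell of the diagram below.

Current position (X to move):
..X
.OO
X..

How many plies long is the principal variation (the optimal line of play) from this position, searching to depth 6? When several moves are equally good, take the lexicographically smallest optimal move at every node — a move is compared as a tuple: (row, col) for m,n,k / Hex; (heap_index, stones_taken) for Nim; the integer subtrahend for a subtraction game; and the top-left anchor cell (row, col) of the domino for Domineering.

[..X/.OO/X..] X move#1: (0,0):-1/X.X/.OO/X.., (0,1):-1/.XX/.OO/X.., (1,0):+1/..X/XOO/X..*, (2,1):-1/..X/.OO/XX., (2,2):-1/..X/.OO/X.X
[..X/XOO/X..] O move#2: (0,0):-1/O.X/XOO/X..*, (0,1):-1/.OX/XOO/X.., (2,1):-1/..X/XOO/XO., (2,2):-1/..X/XOO/X.O
[O.X/XOO/X..] X move#3: (0,1):+1/OXX/XOO/X..*, (2,1):-1/O.X/XOO/XX., (2,2):-1/O.X/XOO/X.X
[OXX/XOO/X..] end (terminal -1, O#4); searched ..X/.OO/X.. to 6

PV length from [..X/.OO/X..]: 3 plies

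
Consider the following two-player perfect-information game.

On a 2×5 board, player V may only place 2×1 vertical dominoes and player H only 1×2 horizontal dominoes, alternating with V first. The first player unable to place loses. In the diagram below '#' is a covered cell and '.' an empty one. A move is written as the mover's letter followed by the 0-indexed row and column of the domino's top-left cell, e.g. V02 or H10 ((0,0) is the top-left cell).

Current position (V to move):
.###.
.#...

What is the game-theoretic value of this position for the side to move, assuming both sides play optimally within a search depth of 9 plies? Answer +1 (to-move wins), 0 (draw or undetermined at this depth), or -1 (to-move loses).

value(.###./.#..., V) = +1

p1 V@[.###./.#...]: V00[####./##...]-1 V04[.####/.#..#]+1*
p2 H@[.####/.#..#]: H12[.####/.####]-1*
p3 V@[.####/.####]: V00[#####/#####]+1*
p4 H@[#####/#####] terminal -1; root [.###./.#...] d9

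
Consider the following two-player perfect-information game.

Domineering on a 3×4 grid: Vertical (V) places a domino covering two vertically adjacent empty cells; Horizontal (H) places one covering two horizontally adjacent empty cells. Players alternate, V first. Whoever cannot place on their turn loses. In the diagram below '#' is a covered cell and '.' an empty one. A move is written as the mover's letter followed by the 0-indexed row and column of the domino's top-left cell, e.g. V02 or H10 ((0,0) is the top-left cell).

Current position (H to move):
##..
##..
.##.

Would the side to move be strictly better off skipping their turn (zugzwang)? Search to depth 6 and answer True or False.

zugzwang(##../##../.##., H) = False

[##../##../.##.] H move#1: H02:-1/####/##../.##., H12:+1/##../####/.##.*
[##../####/.##.] end (terminal -1, V#2); searched ##../##../.##. to 6
if H skipped the turn, V would face:
~ [##../##../.##.] V move#1: V02:+1/###./###./.##.*, V03:+1/##.#/##.#/.##., V13:-1/##../##.#/.###
~ [###./###./.##.] end (terminal -1, H#2); searched ##../##../.##. to 6
compare (H): move=+1 vs pass=-1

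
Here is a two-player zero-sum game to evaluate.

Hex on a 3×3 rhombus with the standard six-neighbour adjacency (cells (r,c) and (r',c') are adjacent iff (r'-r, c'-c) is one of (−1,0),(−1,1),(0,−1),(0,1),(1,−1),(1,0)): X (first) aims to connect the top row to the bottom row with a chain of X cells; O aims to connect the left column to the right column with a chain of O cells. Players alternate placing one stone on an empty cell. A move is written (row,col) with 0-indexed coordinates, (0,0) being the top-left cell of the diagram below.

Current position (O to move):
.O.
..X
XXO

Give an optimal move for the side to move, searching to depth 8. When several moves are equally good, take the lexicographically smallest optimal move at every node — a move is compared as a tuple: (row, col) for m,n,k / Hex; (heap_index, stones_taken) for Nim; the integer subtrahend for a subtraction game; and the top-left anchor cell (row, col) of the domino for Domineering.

O's best at [.O./..X/XXO]: (0,2)

[.O./..X/XXO] O move#1: (0,0):-1/OO./..X/XXO, (0,2):+1/.OO/..X/XXO*, (1,0):-1/.O./O.X/XXO, (1,1):-1/.O./.OX/XXO
[.OO/..X/XXO] X move#2: (0,0):-1/XOO/..X/XXO*, (1,0):-1/.OO/X.X/XXO, (1,1):-1/.OO/.XX/XXO
[XOO/..X/XXO] O move#3: (1,0):+1/XOO/O.X/XXO*, (1,1):-1/XOO/.OX/XXO
[XOO/O.X/XXO] end (terminal -1, X#4); searched .O./..X/XXO to 8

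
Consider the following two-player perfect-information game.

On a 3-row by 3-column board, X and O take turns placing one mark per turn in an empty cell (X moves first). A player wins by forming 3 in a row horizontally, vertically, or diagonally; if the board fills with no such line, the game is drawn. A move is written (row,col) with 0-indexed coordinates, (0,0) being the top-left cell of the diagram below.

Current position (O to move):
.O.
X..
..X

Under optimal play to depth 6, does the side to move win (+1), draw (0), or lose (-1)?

value(.O./X../..X, O) = 0

ply 1, O at .O./X../..X | (0,0)=-1→OO./X../..X; (0,2)=-1→.OO/X../..X; (1,1)=+0→.O./XO./..X*; (1,2)=-1→.O./X.O/..X; (2,0)=-1→.O./X../O.X; (2,1)=-1→.O./X../.OX
ply 2, X at .O./XO./..X | (0,0)=-1→XO./XO./..X; (0,2)=-1→.OX/XO./..X; (1,2)=-1→.O./XOX/..X; (2,0)=-1→.O./XO./X.X; (2,1)=+0→.O./XO./.XX*
ply 3, O at .O./XO./.XX | (0,0)=-1→OO./XO./.XX; (0,2)=-1→.OO/XO./.XX; (1,2)=-1→.O./XOO/.XX; (2,0)=+0→.O./XO./OXX*
ply 4, X at .O./XO./OXX | (0,0)=-1→XO./XO./OXX; (0,2)=+0→.OX/XO./OXX*; (1,2)=-1→.O./XOX/OXX
ply 5, O at .OX/XO./OXX | (0,0)=-1→OOX/XO./OXX; (1,2)=+0→.OX/XOO/OXX*
ply 6, X at .OX/XOO/OXX | (0,0)=+0→XOX/XOO/OXX*
ply 7: XOX/XOO/OXX is terminal +0 (O); from .O./X../..X depth 6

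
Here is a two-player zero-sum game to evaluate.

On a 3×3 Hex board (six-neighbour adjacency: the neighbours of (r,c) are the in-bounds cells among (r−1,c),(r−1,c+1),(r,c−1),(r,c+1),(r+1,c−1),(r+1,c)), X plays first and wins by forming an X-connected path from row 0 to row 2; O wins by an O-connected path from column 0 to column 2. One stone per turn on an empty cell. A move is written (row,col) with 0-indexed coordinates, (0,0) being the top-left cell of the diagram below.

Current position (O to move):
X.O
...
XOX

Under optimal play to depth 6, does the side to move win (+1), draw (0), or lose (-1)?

value(X.O/.../XOX, O) = +1

[X.O/.../XOX] O move#1: (0,1):-1/XOO/.../XOX, (1,0):+1/X.O/O../XOX*, (1,1):-1/X.O/.O./XOX, (1,2):-1/X.O/..O/XOX
[X.O/O../XOX] X move#2: (0,1):-1/XXO/O../XOX*, (1,1):-1/X.O/OX./XOX, (1,2):-1/X.O/O.X/XOX
[XXO/O../XOX] O move#3: (1,1):+1/XXO/OO./XOX*, (1,2):-1/XXO/O.O/XOX
[XXO/OO./XOX] end (terminal -1, X#4); searched X.O/.../XOX to 6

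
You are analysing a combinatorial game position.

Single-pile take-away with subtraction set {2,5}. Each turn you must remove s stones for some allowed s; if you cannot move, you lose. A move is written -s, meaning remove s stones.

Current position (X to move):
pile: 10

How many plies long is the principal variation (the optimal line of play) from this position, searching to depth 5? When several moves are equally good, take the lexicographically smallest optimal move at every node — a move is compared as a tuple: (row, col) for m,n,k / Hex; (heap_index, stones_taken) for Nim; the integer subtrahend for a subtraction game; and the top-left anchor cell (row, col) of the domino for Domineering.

p1 X@[10]: -2[8]+1* -5[5]-1
p2 O@[8]: -2[6]-1* -5[3]-1
p3 X@[6]: -2[4]+1* -5[1]+1
p4 O@[4]: -2[2]-1*
p5 X@[2]: -2[0]+1*
p6 O@[0] terminal -1; root [10] d5

PV length from [10]: 5 plies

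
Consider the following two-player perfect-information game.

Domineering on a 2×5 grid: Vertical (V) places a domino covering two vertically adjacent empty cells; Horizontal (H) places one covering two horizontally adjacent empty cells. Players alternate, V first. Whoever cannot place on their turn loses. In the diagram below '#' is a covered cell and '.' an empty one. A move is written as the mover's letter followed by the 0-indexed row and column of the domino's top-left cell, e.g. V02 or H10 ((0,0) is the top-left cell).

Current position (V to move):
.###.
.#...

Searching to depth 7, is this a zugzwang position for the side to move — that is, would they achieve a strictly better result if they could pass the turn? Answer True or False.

zugzwang(.###./.#..., V) = False

[.###./.#...] V move#1: V00:-1/####./##..., V04:+1/.####/.#..#*
[.####/.#..#] H move#2: H12:-1/.####/.####*
[.####/.####] V move#3: V00:+1/#####/#####*
[#####/#####] end (terminal -1, H#4); searched .###./.#... to 7
suppose V passes — search the same position with H to move:
pass> [.###./.#...] H move#1: H12:-1/.###./.###.*, H13:-1/.###./.#.##
pass> [.###./.###.] V move#2: V00:+1/####./####.*, V04:+1/.####/.####
pass> [####./####.] end (terminal -1, H#3); searched .###./.#... to 7
for V: play +1, pass +1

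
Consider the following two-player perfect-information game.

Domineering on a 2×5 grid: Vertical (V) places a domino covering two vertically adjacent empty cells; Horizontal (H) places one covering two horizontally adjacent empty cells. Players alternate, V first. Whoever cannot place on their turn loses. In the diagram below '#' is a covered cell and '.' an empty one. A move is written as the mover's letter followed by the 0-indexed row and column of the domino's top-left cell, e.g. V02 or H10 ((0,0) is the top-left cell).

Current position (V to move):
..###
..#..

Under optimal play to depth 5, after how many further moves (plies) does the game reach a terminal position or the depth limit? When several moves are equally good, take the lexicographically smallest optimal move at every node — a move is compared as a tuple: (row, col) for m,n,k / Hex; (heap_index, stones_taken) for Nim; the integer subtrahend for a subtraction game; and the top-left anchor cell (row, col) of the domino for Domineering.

PV length from [..###/..#..]: 3 plies

ply 1, V at ..###/..#.. | V00=+1→#.###/#.#..*; V01=+1→.####/.##..
ply 2, H at #.###/#.#.. | H13=-1→#.###/#.###*
ply 3, V at #.###/#.### | V01=+1→#####/#####*
ply 4: #####/##### is terminal -1 (H); from ..###/..#.. depth 5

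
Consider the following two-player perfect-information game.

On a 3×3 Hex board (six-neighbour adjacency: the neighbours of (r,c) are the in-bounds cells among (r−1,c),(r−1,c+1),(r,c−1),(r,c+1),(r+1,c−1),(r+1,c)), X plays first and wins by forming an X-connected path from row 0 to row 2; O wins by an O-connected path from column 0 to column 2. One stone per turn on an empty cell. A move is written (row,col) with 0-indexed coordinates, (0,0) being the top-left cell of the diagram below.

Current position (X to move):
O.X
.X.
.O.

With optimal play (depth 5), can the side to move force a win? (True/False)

ply 1, X at O.X/.X./.O. | (0,1)=-1→OXX/.X./.O.; (1,0)=-1→O.X/XX./.O.; (1,2)=+1→O.X/.XX/.O.*; (2,0)=+1→O.X/.X./XO.; (2,2)=+1→O.X/.X./.OX
ply 2, O at O.X/.XX/.O. | (0,1)=-1→OOX/.XX/.O.*; (1,0)=-1→O.X/OXX/.O.; (2,0)=-1→O.X/.XX/OO.; (2,2)=-1→O.X/.XX/.OO
ply 3, X at OOX/.XX/.O. | (1,0)=+1→OOX/XXX/.O.*; (2,0)=+1→OOX/.XX/XO.; (2,2)=+1→OOX/.XX/.OX
ply 4, O at OOX/XXX/.O. | (2,0)=-1→OOX/XXX/OO.*; (2,2)=-1→OOX/XXX/.OO
ply 5, X at OOX/XXX/OO. | (2,2)=+1→OOX/XXX/OOX*
ply 6: OOX/XXX/OOX is terminal -1 (O); from O.X/.X./.O. depth 5

X winning at [O.X/.X./.O.]: True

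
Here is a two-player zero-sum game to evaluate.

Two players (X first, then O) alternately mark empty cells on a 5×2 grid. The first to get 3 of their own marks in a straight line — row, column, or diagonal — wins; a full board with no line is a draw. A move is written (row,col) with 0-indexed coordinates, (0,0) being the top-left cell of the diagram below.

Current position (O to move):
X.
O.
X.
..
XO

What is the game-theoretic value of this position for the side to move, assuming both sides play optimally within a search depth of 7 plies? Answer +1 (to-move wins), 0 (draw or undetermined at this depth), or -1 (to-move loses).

ply 1, O at X./O./X./../XO | (0,1)=-1→XO/O./X./../XO; (1,1)=-1→X./OO/X./../XO; (2,1)=-1→X./O./XO/../XO; (3,0)=+0→X./O./X./O./XO*; (3,1)=-1→X./O./X./.O/XO
ply 2, X at X./O./X./O./XO | (0,1)=+0→XX/O./X./O./XO*; (1,1)=+0→X./OX/X./O./XO; (2,1)=+0→X./O./XX/O./XO; (3,1)=+0→X./O./X./OX/XO
ply 3, O at XX/O./X./O./XO | (1,1)=+0→XX/OO/X./O./XO*; (2,1)=+0→XX/O./XO/O./XO; (3,1)=+0→XX/O./X./OO/XO
ply 4, X at XX/OO/X./O./XO | (2,1)=+0→XX/OO/XX/O./XO*; (3,1)=+0→XX/OO/X./OX/XO
ply 5, O at XX/OO/XX/O./XO | (3,1)=+0→XX/OO/XX/OO/XO*
ply 6: XX/OO/XX/OO/XO is terminal +0 (X); from X./O./X./../XO depth 7

value(X./O./X./../XO, O) = 0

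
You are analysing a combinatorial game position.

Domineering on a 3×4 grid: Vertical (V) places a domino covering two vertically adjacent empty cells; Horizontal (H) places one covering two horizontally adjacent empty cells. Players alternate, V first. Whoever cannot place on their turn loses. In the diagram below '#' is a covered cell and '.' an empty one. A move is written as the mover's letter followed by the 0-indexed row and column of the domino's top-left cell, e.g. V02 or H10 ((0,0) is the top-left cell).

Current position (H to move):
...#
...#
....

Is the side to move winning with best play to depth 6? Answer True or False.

p1 H@[...#/...#/....]: H00[##.#/...#/....]-1 H01[.###/...#/....]-1 H10[...#/##.#/....]+1* H11[...#/.###/....]+1 H20[...#/...#/##..]-1 H21[...#/...#/.##.]-1 H22[...#/...#/..##]-1
p2 V@[...#/##.#/....]: V02[..##/####/....]-1* V12[...#/####/..#.]-1
p3 H@[..##/####/....]: H00[####/####/....]+1* H20[..##/####/##..]+1 H21[..##/####/.##.]+1 H22[..##/####/..##]+1
p4 V@[####/####/....] terminal -1; root [...#/...#/....] d6

H winning at [...#/...#/....]: True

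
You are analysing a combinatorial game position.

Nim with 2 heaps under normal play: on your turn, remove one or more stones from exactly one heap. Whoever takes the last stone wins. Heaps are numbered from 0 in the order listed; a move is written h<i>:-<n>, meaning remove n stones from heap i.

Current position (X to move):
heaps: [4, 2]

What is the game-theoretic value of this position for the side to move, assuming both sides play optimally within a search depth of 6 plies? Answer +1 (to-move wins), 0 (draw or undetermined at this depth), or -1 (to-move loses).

value((4,2), X) = +1

ply 1, X at (4,2) | h0:-1=-1→(3,2); h0:-2=+1→(2,2)*; h0:-3=-1→(1,2); h0:-4=-1→(0,2); h1:-1=-1→(4,1); h1:-2=-1→(4,0)
ply 2, O at (2,2) | h0:-1=-1→(1,2)*; h0:-2=-1→(0,2); h1:-1=-1→(2,1); h1:-2=-1→(2,0)
ply 3, X at (1,2) | h0:-1=-1→(0,2); h1:-1=+1→(1,1)*; h1:-2=-1→(1,0)
ply 4, O at (1,1) | h0:-1=-1→(0,1)*; h1:-1=-1→(1,0)
ply 5, X at (0,1) | h1:-1=+1→(0,0)*
ply 6: (0,0) is terminal -1 (O); from (4,2) depth 6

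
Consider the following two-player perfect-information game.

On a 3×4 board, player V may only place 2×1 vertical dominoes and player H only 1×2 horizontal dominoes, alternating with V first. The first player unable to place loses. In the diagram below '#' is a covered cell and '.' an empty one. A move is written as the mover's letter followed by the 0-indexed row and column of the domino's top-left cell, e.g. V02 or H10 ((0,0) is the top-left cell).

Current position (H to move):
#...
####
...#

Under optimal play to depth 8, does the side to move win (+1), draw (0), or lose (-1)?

value(#.../####/...#, H) = +1

p1 H@[#.../####/...#]: H01[###./####/...#]+1* H02[#.##/####/...#]+1 H20[#.../####/##.#]+1 H21[#.../####/.###]+1
p2 V@[###./####/...#] terminal -1; root [#.../####/...#] d8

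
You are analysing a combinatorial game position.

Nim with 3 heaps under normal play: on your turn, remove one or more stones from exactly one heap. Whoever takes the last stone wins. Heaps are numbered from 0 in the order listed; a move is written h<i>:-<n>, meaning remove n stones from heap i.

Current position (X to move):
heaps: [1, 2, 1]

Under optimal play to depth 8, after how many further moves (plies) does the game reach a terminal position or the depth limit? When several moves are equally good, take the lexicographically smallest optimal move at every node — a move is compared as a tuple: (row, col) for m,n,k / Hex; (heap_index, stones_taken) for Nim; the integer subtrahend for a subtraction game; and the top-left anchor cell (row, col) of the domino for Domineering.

PV length from [(1,2,1)]: 3 plies

ply 1, X at (1,2,1) | h0:-1=-1→(0,2,1); h1:-1=-1→(1,1,1); h1:-2=+1→(1,0,1)*; h2:-1=-1→(1,2,0)
ply 2, O at (1,0,1) | h0:-1=-1→(0,0,1)*; h2:-1=-1→(1,0,0)
ply 3, X at (0,0,1) | h2:-1=+1→(0,0,0)*
ply 4: (0,0,0) is terminal -1 (O); from (1,2,1) depth 8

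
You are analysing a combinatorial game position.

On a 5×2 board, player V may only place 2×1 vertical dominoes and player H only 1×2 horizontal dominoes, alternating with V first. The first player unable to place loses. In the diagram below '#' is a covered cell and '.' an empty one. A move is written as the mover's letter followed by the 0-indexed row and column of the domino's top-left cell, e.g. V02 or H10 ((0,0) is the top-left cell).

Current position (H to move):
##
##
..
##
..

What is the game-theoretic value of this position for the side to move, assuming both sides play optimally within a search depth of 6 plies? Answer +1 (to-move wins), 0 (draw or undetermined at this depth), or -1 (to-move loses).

p1 H@[##/##/../##/..]: H20[##/##/##/##/..]+1* H40[##/##/../##/##]+1
p2 V@[##/##/##/##/..] terminal -1; root [##/##/../##/..] d6

value(##/##/../##/.., H) = +1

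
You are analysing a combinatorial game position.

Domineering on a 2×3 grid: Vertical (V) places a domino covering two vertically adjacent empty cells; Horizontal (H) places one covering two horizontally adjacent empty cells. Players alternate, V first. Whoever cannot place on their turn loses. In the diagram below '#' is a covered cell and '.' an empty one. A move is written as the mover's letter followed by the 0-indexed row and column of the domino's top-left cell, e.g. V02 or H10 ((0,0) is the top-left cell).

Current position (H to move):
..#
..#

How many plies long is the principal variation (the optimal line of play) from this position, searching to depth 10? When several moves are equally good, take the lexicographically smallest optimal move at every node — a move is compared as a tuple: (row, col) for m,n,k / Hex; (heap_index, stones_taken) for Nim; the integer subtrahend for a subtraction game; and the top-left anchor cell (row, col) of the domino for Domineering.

[..#/..#] H move#1: H00:+1/###/..#*, H10:+1/..#/###
[###/..#] end (terminal -1, V#2); searched ..#/..# to 10

PV length from [..#/..#]: 1 ply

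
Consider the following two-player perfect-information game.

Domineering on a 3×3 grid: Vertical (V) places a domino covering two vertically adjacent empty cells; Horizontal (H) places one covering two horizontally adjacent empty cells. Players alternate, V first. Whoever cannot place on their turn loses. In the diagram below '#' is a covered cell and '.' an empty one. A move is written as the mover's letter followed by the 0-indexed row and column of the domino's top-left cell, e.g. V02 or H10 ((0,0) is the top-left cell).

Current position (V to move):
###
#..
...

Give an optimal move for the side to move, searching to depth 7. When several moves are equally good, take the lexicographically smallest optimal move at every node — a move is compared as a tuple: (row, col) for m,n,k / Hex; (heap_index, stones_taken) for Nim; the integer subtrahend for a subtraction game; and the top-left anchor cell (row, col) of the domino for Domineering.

ply 1, V at ###/#../... | V11=+1→###/##./.#.*; V12=-1→###/#.#/..#
ply 2: ###/##./.#. is terminal -1 (H); from ###/#../... depth 7

V's best at [###/#../...]: V11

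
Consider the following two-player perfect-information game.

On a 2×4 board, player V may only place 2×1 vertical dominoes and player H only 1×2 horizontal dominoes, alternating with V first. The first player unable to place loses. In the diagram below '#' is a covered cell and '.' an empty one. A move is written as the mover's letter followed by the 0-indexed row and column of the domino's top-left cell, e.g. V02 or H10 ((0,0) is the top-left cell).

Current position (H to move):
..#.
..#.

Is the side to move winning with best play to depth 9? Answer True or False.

H winning at [..#./..#.]: True

ply 1, H at ..#./..#. | H00=+1→###./..#.*; H10=+1→..#./###.
ply 2, V at ###./..#. | V03=-1→####/..##*
ply 3, H at ####/..## | H10=+1→####/####*
ply 4: ####/#### is terminal -1 (V); from ..#./..#. depth 9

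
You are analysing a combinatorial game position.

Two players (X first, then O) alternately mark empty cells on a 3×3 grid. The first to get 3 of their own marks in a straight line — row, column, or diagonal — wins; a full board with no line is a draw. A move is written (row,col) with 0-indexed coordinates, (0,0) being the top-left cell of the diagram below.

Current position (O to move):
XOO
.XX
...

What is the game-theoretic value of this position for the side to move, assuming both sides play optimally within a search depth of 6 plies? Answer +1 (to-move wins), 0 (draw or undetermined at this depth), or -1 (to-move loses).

p1 O@[XOO/.XX/...]: (1,0)[XOO/OXX/...]-1* (2,0)[XOO/.XX/O..]-1 (2,1)[XOO/.XX/.O.]-1 (2,2)[XOO/.XX/..O]-1
p2 X@[XOO/OXX/...]: (2,0)[XOO/OXX/X..]+0 (2,1)[XOO/OXX/.X.]+0 (2,2)[XOO/OXX/..X]+1*
p3 O@[XOO/OXX/..X] terminal -1; root [XOO/.XX/...] d6

value(XOO/.XX/..., O) = -1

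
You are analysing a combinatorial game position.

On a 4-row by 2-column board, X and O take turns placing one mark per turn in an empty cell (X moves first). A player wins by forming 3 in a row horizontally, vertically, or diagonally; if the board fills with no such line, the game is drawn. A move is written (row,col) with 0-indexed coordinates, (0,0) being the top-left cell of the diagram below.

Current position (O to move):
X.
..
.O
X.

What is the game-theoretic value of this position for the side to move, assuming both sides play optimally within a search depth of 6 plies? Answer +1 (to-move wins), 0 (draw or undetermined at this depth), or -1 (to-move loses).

value(X./../.O/X., O) = +1

ply 1, O at X./../.O/X. | (0,1)=+0→XO/../.O/X.; (1,0)=+0→X./O./.O/X.; (1,1)=+1→X./.O/.O/X.*; (2,0)=+0→X./../OO/X.; (3,1)=+0→X./../.O/XO
ply 2, X at X./.O/.O/X. | (0,1)=-1→XX/.O/.O/X.*; (1,0)=-1→X./XO/.O/X.; (2,0)=-1→X./.O/XO/X.; (3,1)=-1→X./.O/.O/XX
ply 3, O at XX/.O/.O/X. | (1,0)=+0→XX/OO/.O/X.; (2,0)=+0→XX/.O/OO/X.; (3,1)=+1→XX/.O/.O/XO*
ply 4: XX/.O/.O/XO is terminal -1 (X); from X./../.O/X. depth 6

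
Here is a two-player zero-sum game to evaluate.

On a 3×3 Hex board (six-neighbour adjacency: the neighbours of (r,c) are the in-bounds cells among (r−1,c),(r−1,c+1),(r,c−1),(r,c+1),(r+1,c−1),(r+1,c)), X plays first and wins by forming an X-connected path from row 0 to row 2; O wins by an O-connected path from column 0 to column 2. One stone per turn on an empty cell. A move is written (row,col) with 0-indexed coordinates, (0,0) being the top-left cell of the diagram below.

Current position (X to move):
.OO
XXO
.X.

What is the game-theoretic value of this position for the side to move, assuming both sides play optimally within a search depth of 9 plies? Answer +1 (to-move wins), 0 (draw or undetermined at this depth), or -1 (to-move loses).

[.OO/XXO/.X.] X move#1: (0,0):+1/XOO/XXO/.X.*, (2,0):-1/.OO/XXO/XX., (2,2):-1/.OO/XXO/.XX
[XOO/XXO/.X.] end (terminal -1, O#2); searched .OO/XXO/.X. to 9

value(.OO/XXO/.X., X) = +1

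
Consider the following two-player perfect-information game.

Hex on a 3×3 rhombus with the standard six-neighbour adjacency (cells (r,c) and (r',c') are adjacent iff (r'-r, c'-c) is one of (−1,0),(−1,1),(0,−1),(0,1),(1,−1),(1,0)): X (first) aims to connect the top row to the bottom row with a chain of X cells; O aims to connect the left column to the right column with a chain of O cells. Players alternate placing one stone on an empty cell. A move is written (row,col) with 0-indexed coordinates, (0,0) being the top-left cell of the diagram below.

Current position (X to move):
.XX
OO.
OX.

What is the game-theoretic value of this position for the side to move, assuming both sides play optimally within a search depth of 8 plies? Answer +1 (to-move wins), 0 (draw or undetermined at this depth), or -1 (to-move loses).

ply 1, X at .XX/OO./OX. | (0,0)=-1→XXX/OO./OX.; (1,2)=+1→.XX/OOX/OX.*; (2,2)=-1→.XX/OO./OXX
ply 2: .XX/OOX/OX. is terminal -1 (O); from .XX/OO./OX. depth 8

value(.XX/OO./OX., X) = +1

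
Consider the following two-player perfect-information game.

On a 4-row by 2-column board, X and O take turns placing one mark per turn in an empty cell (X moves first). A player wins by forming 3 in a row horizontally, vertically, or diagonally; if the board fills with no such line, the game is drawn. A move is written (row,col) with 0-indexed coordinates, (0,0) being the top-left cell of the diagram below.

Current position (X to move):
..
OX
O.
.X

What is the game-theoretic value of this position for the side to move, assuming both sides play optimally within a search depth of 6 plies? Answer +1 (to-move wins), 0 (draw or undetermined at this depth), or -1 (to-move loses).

value(../OX/O./.X, X) = +1

p1 X@[../OX/O./.X]: (0,0)[X./OX/O./.X]-1 (0,1)[.X/OX/O./.X]-1 (2,1)[../OX/OX/.X]+1* (3,0)[../OX/O./XX]-1
p2 O@[../OX/OX/.X] terminal -1; root [../OX/O./.X] d6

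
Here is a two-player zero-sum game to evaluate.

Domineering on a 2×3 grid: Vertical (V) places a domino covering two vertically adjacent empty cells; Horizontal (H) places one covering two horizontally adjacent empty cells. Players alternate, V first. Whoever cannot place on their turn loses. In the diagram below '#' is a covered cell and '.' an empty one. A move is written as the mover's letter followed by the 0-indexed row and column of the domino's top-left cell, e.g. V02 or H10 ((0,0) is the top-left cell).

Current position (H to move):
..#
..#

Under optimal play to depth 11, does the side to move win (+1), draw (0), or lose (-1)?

ply 1, H at ..#/..# | H00=+1→###/..#*; H10=+1→..#/###
ply 2: ###/..# is terminal -1 (V); from ..#/..# depth 11

value(..#/..#, H) = +1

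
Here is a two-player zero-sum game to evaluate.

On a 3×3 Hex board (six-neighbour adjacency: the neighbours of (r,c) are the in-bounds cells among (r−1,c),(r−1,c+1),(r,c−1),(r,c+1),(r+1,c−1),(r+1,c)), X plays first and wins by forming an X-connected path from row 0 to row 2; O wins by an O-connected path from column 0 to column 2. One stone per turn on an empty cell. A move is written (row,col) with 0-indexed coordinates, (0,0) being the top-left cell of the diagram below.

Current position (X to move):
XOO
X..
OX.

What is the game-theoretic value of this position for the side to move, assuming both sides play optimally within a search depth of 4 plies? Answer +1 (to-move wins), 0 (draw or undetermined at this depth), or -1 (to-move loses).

ply 1, X at XOO/X../OX. | (1,1)=+1→XOO/XX./OX.*; (1,2)=-1→XOO/X.X/OX.; (2,2)=-1→XOO/X../OXX
ply 2: XOO/XX./OX. is terminal -1 (O); from XOO/X../OX. depth 4

value(XOO/X../OX., X) = +1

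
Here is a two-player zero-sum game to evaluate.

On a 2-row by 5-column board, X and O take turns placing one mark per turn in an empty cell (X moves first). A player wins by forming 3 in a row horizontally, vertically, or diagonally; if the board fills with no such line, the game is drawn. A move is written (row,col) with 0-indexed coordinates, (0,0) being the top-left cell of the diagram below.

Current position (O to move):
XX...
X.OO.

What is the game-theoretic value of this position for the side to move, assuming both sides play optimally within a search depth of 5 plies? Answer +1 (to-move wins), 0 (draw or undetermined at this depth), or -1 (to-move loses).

value(XX.../X.OO., O) = +1

p1 O@[XX.../X.OO.]: (0,2)[XXO../X.OO.]+1* (0,3)[XX.O./X.OO.]-1 (0,4)[XX..O/X.OO.]-1 (1,1)[XX.../XOOO.]+1 (1,4)[XX.../X.OOO]+1
p2 X@[XXO../X.OO.]: (0,3)[XXOX./X.OO.]-1* (0,4)[XXO.X/X.OO.]-1 (1,1)[XXO../XXOO.]-1 (1,4)[XXO../X.OOX]-1
p3 O@[XXOX./X.OO.]: (0,4)[XXOXO/X.OO.]+1* (1,1)[XXOX./XOOO.]+1 (1,4)[XXOX./X.OOO]+1
p4 X@[XXOXO/X.OO.]: (1,1)[XXOXO/XXOO.]-1* (1,4)[XXOXO/X.OOX]-1
p5 O@[XXOXO/XXOO.]: (1,4)[XXOXO/XXOOO]+1*
p6 X@[XXOXO/XXOOO] terminal -1; root [XX.../X.OO.] d5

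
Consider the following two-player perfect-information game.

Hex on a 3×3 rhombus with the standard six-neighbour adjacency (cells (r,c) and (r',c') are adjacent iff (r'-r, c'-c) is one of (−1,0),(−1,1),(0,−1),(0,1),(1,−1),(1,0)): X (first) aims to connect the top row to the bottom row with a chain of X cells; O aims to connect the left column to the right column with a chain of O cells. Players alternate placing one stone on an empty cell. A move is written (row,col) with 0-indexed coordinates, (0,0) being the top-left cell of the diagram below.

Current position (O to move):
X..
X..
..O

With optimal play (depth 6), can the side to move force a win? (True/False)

[X../X../..O] O move#1: (0,1):-1/XO./X../..O, (0,2):-1/X.O/X../..O, (1,1):-1/X../XO./..O, (1,2):-1/X../X.O/..O, (2,0):+1/X../X../O.O*, (2,1):-1/X../X../.OO
[X../X../O.O] X move#2: (0,1):-1/XX./X../O.O*, (0,2):-1/X.X/X../O.O, (1,1):-1/X../XX./O.O, (1,2):-1/X../X.X/O.O, (2,1):-1/X../X../OXO
[XX./X../O.O] O move#3: (0,2):+1/XXO/X../O.O*, (1,1):+1/XX./XO./O.O, (1,2):+1/XX./X.O/O.O, (2,1):+1/XX./X../OOO
[XXO/X../O.O] X move#4: (1,1):-1/XXO/XX./O.O*, (1,2):-1/XXO/X.X/O.O, (2,1):-1/XXO/X../OXO
[XXO/XX./O.O] O move#5: (1,2):-1/XXO/XXO/O.O, (2,1):+1/XXO/XX./OOO*
[XXO/XX./OOO] end (terminal -1, X#6); searched X../X../..O to 6

O winning at [X../X../..O]: True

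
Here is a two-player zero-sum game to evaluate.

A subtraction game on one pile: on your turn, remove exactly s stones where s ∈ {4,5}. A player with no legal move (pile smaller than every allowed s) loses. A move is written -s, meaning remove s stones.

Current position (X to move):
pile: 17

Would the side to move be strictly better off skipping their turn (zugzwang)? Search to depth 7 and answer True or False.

zugzwang(17, X) = False

[17] X move#1: -4:-1/13, -5:+1/12*
[12] O move#2: -4:-1/8*, -5:-1/7
[8] X move#3: -4:-1/4, -5:+1/3*
[3] end (terminal -1, O#4); searched 17 to 7
pass branch (O moves first from the same position):
  | [17] O move#1: -4:-1/13, -5:+1/12*
  | [12] X move#2: -4:-1/8*, -5:-1/7
  | [8] O move#3: -4:-1/4, -5:+1/3*
  | [3] end (terminal -1, X#4); searched 17 to 7
X moving scores +1; X passing scores -1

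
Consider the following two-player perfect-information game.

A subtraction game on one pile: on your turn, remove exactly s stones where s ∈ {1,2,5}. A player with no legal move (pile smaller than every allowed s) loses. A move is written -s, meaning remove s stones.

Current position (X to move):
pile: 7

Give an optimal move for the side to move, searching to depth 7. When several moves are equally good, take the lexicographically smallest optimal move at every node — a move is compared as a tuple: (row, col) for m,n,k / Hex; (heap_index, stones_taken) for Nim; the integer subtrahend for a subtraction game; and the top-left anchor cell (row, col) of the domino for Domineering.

X's best at [7]: -1

[7] X move#1: -1:+1/6*, -2:-1/5, -5:-1/2
[6] O move#2: -1:-1/5*, -2:-1/4, -5:-1/1
[5] X move#3: -1:-1/4, -2:+1/3*, -5:+1/0
[3] O move#4: -1:-1/2*, -2:-1/1
[2] X move#5: -1:-1/1, -2:+1/0*
[0] end (terminal -1, O#6); searched 7 to 7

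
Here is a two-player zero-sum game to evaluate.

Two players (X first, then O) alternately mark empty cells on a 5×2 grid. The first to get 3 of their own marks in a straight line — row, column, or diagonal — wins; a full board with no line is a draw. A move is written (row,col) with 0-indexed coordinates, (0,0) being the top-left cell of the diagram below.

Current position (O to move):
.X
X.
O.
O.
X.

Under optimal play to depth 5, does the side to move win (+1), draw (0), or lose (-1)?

value(.X/X./O./O./X., O) = 0

ply 1, O at .X/X./O./O./X. | (0,0)=+0→OX/X./O./O./X.*; (1,1)=+0→.X/XO/O./O./X.; (2,1)=+0→.X/X./OO/O./X.; (3,1)=+0→.X/X./O./OO/X.; (4,1)=+0→.X/X./O./O./XO
ply 2, X at OX/X./O./O./X. | (1,1)=+0→OX/XX/O./O./X.*; (2,1)=+0→OX/X./OX/O./X.; (3,1)=+0→OX/X./O./OX/X.; (4,1)=+0→OX/X./O./O./XX
ply 3, O at OX/XX/O./O./X. | (2,1)=+0→OX/XX/OO/O./X.*; (3,1)=-1→OX/XX/O./OO/X.; (4,1)=-1→OX/XX/O./O./XO
ply 4, X at OX/XX/OO/O./X. | (3,1)=+0→OX/XX/OO/OX/X.*; (4,1)=+0→OX/XX/OO/O./XX
ply 5, O at OX/XX/OO/OX/X. | (4,1)=+0→OX/XX/OO/OX/XO*
ply 6: OX/XX/OO/OX/XO is terminal +0 (X); from .X/X./O./O./X. depth 5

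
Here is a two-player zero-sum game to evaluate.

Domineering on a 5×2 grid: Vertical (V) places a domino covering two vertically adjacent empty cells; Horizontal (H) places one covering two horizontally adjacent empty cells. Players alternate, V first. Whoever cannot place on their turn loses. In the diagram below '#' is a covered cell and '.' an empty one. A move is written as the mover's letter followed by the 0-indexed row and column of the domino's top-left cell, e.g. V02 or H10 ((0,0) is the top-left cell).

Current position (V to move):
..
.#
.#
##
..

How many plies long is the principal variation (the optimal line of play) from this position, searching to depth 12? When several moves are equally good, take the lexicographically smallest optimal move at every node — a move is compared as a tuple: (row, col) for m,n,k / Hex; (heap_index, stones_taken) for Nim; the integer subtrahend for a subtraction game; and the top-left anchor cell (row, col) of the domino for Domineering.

[../.#/.#/##/..] V move#1: V00:-1/#./##/.#/##/..*, V10:-1/../##/##/##/..
[#./##/.#/##/..] H move#2: H40:+1/#./##/.#/##/##*
[#./##/.#/##/##] end (terminal -1, V#3); searched ../.#/.#/##/.. to 12

PV length from [../.#/.#/##/..]: 2 plies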